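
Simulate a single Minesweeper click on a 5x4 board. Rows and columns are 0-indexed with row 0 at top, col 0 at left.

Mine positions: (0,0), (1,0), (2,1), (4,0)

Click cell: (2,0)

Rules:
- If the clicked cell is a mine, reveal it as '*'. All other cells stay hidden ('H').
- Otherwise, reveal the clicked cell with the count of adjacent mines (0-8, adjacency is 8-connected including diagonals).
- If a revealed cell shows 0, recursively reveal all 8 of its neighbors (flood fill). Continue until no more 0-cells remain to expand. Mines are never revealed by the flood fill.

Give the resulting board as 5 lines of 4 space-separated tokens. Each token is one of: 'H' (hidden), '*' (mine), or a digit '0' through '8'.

H H H H
H H H H
2 H H H
H H H H
H H H H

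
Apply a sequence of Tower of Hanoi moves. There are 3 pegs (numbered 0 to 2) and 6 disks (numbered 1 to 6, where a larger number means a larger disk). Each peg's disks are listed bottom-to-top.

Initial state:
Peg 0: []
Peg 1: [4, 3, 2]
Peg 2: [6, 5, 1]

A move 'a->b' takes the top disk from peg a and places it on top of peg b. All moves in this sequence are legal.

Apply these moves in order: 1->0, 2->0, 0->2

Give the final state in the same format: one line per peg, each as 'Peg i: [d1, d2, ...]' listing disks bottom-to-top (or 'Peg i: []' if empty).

After move 1 (1->0):
Peg 0: [2]
Peg 1: [4, 3]
Peg 2: [6, 5, 1]

After move 2 (2->0):
Peg 0: [2, 1]
Peg 1: [4, 3]
Peg 2: [6, 5]

After move 3 (0->2):
Peg 0: [2]
Peg 1: [4, 3]
Peg 2: [6, 5, 1]

Answer: Peg 0: [2]
Peg 1: [4, 3]
Peg 2: [6, 5, 1]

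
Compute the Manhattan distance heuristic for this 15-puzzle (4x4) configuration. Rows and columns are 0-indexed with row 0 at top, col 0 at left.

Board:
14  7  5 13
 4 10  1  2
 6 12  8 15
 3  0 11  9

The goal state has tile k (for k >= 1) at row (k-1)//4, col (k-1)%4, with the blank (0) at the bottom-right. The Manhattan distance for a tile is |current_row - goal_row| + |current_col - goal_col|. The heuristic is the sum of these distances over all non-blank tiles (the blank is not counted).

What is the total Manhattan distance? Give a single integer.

Tile 14: at (0,0), goal (3,1), distance |0-3|+|0-1| = 4
Tile 7: at (0,1), goal (1,2), distance |0-1|+|1-2| = 2
Tile 5: at (0,2), goal (1,0), distance |0-1|+|2-0| = 3
Tile 13: at (0,3), goal (3,0), distance |0-3|+|3-0| = 6
Tile 4: at (1,0), goal (0,3), distance |1-0|+|0-3| = 4
Tile 10: at (1,1), goal (2,1), distance |1-2|+|1-1| = 1
Tile 1: at (1,2), goal (0,0), distance |1-0|+|2-0| = 3
Tile 2: at (1,3), goal (0,1), distance |1-0|+|3-1| = 3
Tile 6: at (2,0), goal (1,1), distance |2-1|+|0-1| = 2
Tile 12: at (2,1), goal (2,3), distance |2-2|+|1-3| = 2
Tile 8: at (2,2), goal (1,3), distance |2-1|+|2-3| = 2
Tile 15: at (2,3), goal (3,2), distance |2-3|+|3-2| = 2
Tile 3: at (3,0), goal (0,2), distance |3-0|+|0-2| = 5
Tile 11: at (3,2), goal (2,2), distance |3-2|+|2-2| = 1
Tile 9: at (3,3), goal (2,0), distance |3-2|+|3-0| = 4
Sum: 4 + 2 + 3 + 6 + 4 + 1 + 3 + 3 + 2 + 2 + 2 + 2 + 5 + 1 + 4 = 44

Answer: 44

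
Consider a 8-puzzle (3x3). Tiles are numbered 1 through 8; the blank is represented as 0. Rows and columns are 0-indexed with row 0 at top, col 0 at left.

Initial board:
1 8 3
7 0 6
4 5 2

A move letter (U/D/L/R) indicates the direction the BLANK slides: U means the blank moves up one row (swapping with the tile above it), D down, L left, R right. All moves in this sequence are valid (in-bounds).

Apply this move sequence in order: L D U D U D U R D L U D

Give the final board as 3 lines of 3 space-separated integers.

Answer: 1 8 3
7 5 6
0 4 2

Derivation:
After move 1 (L):
1 8 3
0 7 6
4 5 2

After move 2 (D):
1 8 3
4 7 6
0 5 2

After move 3 (U):
1 8 3
0 7 6
4 5 2

After move 4 (D):
1 8 3
4 7 6
0 5 2

After move 5 (U):
1 8 3
0 7 6
4 5 2

After move 6 (D):
1 8 3
4 7 6
0 5 2

After move 7 (U):
1 8 3
0 7 6
4 5 2

After move 8 (R):
1 8 3
7 0 6
4 5 2

After move 9 (D):
1 8 3
7 5 6
4 0 2

After move 10 (L):
1 8 3
7 5 6
0 4 2

After move 11 (U):
1 8 3
0 5 6
7 4 2

After move 12 (D):
1 8 3
7 5 6
0 4 2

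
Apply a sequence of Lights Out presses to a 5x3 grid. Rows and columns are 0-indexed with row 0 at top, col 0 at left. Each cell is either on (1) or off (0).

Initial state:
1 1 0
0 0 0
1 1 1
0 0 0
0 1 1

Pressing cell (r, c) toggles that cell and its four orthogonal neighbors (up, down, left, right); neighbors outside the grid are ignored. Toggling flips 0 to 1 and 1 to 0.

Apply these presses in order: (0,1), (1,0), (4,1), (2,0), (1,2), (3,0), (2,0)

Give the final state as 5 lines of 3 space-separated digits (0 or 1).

Answer: 1 0 0
1 1 1
1 1 0
1 0 0
0 0 0

Derivation:
After press 1 at (0,1):
0 0 1
0 1 0
1 1 1
0 0 0
0 1 1

After press 2 at (1,0):
1 0 1
1 0 0
0 1 1
0 0 0
0 1 1

After press 3 at (4,1):
1 0 1
1 0 0
0 1 1
0 1 0
1 0 0

After press 4 at (2,0):
1 0 1
0 0 0
1 0 1
1 1 0
1 0 0

After press 5 at (1,2):
1 0 0
0 1 1
1 0 0
1 1 0
1 0 0

After press 6 at (3,0):
1 0 0
0 1 1
0 0 0
0 0 0
0 0 0

After press 7 at (2,0):
1 0 0
1 1 1
1 1 0
1 0 0
0 0 0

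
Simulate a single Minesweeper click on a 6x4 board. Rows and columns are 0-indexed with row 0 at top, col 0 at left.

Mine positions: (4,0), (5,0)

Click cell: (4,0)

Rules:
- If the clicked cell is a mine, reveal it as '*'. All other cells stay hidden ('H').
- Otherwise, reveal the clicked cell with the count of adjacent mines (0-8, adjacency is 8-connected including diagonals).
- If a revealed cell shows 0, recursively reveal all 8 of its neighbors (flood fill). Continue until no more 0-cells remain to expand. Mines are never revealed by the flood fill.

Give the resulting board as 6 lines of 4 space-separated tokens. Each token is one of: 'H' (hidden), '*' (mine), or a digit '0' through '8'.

H H H H
H H H H
H H H H
H H H H
* H H H
H H H H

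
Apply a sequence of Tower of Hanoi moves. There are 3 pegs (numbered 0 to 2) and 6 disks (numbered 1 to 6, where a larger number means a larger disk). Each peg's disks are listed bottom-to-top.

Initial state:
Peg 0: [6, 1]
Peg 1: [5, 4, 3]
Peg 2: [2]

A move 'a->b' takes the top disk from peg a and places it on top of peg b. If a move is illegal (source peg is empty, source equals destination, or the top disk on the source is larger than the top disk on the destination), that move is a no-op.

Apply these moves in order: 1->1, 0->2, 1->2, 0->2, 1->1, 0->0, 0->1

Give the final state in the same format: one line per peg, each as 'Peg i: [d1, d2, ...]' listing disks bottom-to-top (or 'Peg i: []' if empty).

After move 1 (1->1):
Peg 0: [6, 1]
Peg 1: [5, 4, 3]
Peg 2: [2]

After move 2 (0->2):
Peg 0: [6]
Peg 1: [5, 4, 3]
Peg 2: [2, 1]

After move 3 (1->2):
Peg 0: [6]
Peg 1: [5, 4, 3]
Peg 2: [2, 1]

After move 4 (0->2):
Peg 0: [6]
Peg 1: [5, 4, 3]
Peg 2: [2, 1]

After move 5 (1->1):
Peg 0: [6]
Peg 1: [5, 4, 3]
Peg 2: [2, 1]

After move 6 (0->0):
Peg 0: [6]
Peg 1: [5, 4, 3]
Peg 2: [2, 1]

After move 7 (0->1):
Peg 0: [6]
Peg 1: [5, 4, 3]
Peg 2: [2, 1]

Answer: Peg 0: [6]
Peg 1: [5, 4, 3]
Peg 2: [2, 1]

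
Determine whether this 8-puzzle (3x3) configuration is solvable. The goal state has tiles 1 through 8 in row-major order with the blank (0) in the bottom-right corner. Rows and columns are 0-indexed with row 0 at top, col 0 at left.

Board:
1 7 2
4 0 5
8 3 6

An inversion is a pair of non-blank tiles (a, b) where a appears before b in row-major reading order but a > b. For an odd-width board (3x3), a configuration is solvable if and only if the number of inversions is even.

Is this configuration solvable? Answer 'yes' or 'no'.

Inversions (pairs i<j in row-major order where tile[i] > tile[j] > 0): 9
9 is odd, so the puzzle is not solvable.

Answer: no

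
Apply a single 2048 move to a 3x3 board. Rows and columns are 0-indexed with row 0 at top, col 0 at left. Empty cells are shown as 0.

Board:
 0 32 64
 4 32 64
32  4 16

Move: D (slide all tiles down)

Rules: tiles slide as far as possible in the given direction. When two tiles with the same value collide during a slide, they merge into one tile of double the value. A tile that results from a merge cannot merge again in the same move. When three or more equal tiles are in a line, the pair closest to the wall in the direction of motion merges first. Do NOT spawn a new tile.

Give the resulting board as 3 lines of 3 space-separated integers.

Answer:   0   0   0
  4  64 128
 32   4  16

Derivation:
Slide down:
col 0: [0, 4, 32] -> [0, 4, 32]
col 1: [32, 32, 4] -> [0, 64, 4]
col 2: [64, 64, 16] -> [0, 128, 16]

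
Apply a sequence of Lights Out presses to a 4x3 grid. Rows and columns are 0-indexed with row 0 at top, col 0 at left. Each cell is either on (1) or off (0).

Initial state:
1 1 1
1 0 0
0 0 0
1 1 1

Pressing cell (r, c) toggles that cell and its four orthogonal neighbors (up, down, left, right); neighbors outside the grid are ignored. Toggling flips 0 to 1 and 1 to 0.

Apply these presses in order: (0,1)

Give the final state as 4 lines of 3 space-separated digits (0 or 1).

Answer: 0 0 0
1 1 0
0 0 0
1 1 1

Derivation:
After press 1 at (0,1):
0 0 0
1 1 0
0 0 0
1 1 1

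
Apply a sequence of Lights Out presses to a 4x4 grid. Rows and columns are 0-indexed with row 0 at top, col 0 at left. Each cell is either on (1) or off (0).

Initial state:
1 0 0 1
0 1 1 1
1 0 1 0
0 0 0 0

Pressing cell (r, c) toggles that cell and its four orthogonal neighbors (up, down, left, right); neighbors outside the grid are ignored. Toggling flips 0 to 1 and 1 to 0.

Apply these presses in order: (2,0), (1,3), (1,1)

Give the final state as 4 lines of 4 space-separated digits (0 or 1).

After press 1 at (2,0):
1 0 0 1
1 1 1 1
0 1 1 0
1 0 0 0

After press 2 at (1,3):
1 0 0 0
1 1 0 0
0 1 1 1
1 0 0 0

After press 3 at (1,1):
1 1 0 0
0 0 1 0
0 0 1 1
1 0 0 0

Answer: 1 1 0 0
0 0 1 0
0 0 1 1
1 0 0 0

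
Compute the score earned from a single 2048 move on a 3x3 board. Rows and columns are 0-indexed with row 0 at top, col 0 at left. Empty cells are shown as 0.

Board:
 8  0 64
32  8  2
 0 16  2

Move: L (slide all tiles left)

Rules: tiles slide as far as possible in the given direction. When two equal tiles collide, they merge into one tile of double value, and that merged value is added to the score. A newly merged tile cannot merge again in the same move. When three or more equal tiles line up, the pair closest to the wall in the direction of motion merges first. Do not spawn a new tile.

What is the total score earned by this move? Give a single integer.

Answer: 0

Derivation:
Slide left:
row 0: [8, 0, 64] -> [8, 64, 0]  score +0 (running 0)
row 1: [32, 8, 2] -> [32, 8, 2]  score +0 (running 0)
row 2: [0, 16, 2] -> [16, 2, 0]  score +0 (running 0)
Board after move:
 8 64  0
32  8  2
16  2  0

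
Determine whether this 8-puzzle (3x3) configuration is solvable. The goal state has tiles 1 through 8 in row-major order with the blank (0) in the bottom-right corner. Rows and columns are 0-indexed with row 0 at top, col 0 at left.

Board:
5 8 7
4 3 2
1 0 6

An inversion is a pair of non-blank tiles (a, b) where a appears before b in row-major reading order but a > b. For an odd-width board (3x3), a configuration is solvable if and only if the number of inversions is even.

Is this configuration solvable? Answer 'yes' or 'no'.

Answer: no

Derivation:
Inversions (pairs i<j in row-major order where tile[i] > tile[j] > 0): 21
21 is odd, so the puzzle is not solvable.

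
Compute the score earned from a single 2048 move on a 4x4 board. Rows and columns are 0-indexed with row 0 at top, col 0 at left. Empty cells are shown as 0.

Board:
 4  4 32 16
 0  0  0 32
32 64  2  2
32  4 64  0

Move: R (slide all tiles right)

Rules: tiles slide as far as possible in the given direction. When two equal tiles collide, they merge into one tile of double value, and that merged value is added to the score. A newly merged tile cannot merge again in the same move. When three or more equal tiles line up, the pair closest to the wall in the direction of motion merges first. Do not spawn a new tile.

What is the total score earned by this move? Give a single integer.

Slide right:
row 0: [4, 4, 32, 16] -> [0, 8, 32, 16]  score +8 (running 8)
row 1: [0, 0, 0, 32] -> [0, 0, 0, 32]  score +0 (running 8)
row 2: [32, 64, 2, 2] -> [0, 32, 64, 4]  score +4 (running 12)
row 3: [32, 4, 64, 0] -> [0, 32, 4, 64]  score +0 (running 12)
Board after move:
 0  8 32 16
 0  0  0 32
 0 32 64  4
 0 32  4 64

Answer: 12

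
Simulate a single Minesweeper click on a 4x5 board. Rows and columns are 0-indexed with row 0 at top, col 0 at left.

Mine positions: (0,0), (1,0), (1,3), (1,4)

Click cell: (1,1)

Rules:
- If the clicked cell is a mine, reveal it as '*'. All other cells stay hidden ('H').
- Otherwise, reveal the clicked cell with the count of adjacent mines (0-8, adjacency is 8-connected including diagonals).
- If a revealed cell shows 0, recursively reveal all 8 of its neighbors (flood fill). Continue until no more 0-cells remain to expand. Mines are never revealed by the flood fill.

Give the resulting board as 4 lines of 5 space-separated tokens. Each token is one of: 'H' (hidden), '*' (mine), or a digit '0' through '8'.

H H H H H
H 2 H H H
H H H H H
H H H H H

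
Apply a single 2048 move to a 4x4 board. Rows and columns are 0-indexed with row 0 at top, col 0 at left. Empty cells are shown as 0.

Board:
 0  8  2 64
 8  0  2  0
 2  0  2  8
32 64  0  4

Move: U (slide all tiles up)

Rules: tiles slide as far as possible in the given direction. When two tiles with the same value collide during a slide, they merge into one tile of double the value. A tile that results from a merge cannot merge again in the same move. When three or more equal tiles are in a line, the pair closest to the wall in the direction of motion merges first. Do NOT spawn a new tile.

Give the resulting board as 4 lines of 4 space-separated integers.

Answer:  8  8  4 64
 2 64  2  8
32  0  0  4
 0  0  0  0

Derivation:
Slide up:
col 0: [0, 8, 2, 32] -> [8, 2, 32, 0]
col 1: [8, 0, 0, 64] -> [8, 64, 0, 0]
col 2: [2, 2, 2, 0] -> [4, 2, 0, 0]
col 3: [64, 0, 8, 4] -> [64, 8, 4, 0]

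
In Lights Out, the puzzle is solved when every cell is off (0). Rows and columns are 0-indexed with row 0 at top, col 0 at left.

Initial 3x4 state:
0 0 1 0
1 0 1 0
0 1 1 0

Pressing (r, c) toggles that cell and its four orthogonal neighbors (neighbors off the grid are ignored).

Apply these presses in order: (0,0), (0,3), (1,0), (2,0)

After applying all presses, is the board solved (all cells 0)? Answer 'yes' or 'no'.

After press 1 at (0,0):
1 1 1 0
0 0 1 0
0 1 1 0

After press 2 at (0,3):
1 1 0 1
0 0 1 1
0 1 1 0

After press 3 at (1,0):
0 1 0 1
1 1 1 1
1 1 1 0

After press 4 at (2,0):
0 1 0 1
0 1 1 1
0 0 1 0

Lights still on: 6

Answer: no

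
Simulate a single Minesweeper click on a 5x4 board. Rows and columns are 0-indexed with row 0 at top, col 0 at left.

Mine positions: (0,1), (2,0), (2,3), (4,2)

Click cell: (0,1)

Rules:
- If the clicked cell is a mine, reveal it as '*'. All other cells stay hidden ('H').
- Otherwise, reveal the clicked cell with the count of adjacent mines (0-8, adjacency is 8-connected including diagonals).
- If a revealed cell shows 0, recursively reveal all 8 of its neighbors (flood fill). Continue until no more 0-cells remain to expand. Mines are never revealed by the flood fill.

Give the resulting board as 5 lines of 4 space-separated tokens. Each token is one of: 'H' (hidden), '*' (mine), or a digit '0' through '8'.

H * H H
H H H H
H H H H
H H H H
H H H H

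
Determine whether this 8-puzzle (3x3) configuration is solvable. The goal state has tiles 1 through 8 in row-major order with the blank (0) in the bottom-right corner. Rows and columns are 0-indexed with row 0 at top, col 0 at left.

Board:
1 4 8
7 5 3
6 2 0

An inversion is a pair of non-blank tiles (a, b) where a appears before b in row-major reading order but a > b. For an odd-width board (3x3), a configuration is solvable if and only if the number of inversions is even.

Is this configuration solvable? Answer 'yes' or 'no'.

Answer: no

Derivation:
Inversions (pairs i<j in row-major order where tile[i] > tile[j] > 0): 15
15 is odd, so the puzzle is not solvable.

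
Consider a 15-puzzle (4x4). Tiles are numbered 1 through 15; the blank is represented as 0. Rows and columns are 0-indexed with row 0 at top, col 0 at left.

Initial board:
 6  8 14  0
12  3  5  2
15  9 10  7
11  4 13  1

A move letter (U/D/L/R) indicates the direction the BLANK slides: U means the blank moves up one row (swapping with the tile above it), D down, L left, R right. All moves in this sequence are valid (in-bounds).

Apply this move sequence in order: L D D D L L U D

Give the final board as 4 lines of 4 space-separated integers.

After move 1 (L):
 6  8  0 14
12  3  5  2
15  9 10  7
11  4 13  1

After move 2 (D):
 6  8  5 14
12  3  0  2
15  9 10  7
11  4 13  1

After move 3 (D):
 6  8  5 14
12  3 10  2
15  9  0  7
11  4 13  1

After move 4 (D):
 6  8  5 14
12  3 10  2
15  9 13  7
11  4  0  1

After move 5 (L):
 6  8  5 14
12  3 10  2
15  9 13  7
11  0  4  1

After move 6 (L):
 6  8  5 14
12  3 10  2
15  9 13  7
 0 11  4  1

After move 7 (U):
 6  8  5 14
12  3 10  2
 0  9 13  7
15 11  4  1

After move 8 (D):
 6  8  5 14
12  3 10  2
15  9 13  7
 0 11  4  1

Answer:  6  8  5 14
12  3 10  2
15  9 13  7
 0 11  4  1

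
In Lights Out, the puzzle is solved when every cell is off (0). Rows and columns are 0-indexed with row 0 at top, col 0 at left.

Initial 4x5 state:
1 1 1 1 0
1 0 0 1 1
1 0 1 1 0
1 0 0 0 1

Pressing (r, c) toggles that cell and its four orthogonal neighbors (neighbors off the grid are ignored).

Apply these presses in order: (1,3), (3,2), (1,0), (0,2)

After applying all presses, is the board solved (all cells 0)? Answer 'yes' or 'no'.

After press 1 at (1,3):
1 1 1 0 0
1 0 1 0 0
1 0 1 0 0
1 0 0 0 1

After press 2 at (3,2):
1 1 1 0 0
1 0 1 0 0
1 0 0 0 0
1 1 1 1 1

After press 3 at (1,0):
0 1 1 0 0
0 1 1 0 0
0 0 0 0 0
1 1 1 1 1

After press 4 at (0,2):
0 0 0 1 0
0 1 0 0 0
0 0 0 0 0
1 1 1 1 1

Lights still on: 7

Answer: no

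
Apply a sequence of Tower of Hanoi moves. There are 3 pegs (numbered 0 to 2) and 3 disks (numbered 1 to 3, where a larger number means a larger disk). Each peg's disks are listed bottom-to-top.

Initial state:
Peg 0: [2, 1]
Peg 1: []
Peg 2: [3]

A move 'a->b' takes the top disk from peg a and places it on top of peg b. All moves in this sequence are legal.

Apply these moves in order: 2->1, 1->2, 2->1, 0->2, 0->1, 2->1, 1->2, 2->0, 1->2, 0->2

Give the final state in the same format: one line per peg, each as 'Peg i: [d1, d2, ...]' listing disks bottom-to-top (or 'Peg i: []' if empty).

After move 1 (2->1):
Peg 0: [2, 1]
Peg 1: [3]
Peg 2: []

After move 2 (1->2):
Peg 0: [2, 1]
Peg 1: []
Peg 2: [3]

After move 3 (2->1):
Peg 0: [2, 1]
Peg 1: [3]
Peg 2: []

After move 4 (0->2):
Peg 0: [2]
Peg 1: [3]
Peg 2: [1]

After move 5 (0->1):
Peg 0: []
Peg 1: [3, 2]
Peg 2: [1]

After move 6 (2->1):
Peg 0: []
Peg 1: [3, 2, 1]
Peg 2: []

After move 7 (1->2):
Peg 0: []
Peg 1: [3, 2]
Peg 2: [1]

After move 8 (2->0):
Peg 0: [1]
Peg 1: [3, 2]
Peg 2: []

After move 9 (1->2):
Peg 0: [1]
Peg 1: [3]
Peg 2: [2]

After move 10 (0->2):
Peg 0: []
Peg 1: [3]
Peg 2: [2, 1]

Answer: Peg 0: []
Peg 1: [3]
Peg 2: [2, 1]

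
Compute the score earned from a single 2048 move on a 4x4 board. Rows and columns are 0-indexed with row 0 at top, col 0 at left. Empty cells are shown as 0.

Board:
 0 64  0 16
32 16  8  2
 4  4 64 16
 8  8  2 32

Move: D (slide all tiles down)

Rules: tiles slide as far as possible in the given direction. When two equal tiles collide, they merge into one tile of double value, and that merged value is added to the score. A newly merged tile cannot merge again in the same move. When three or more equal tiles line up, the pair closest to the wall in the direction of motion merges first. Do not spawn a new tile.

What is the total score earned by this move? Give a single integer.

Slide down:
col 0: [0, 32, 4, 8] -> [0, 32, 4, 8]  score +0 (running 0)
col 1: [64, 16, 4, 8] -> [64, 16, 4, 8]  score +0 (running 0)
col 2: [0, 8, 64, 2] -> [0, 8, 64, 2]  score +0 (running 0)
col 3: [16, 2, 16, 32] -> [16, 2, 16, 32]  score +0 (running 0)
Board after move:
 0 64  0 16
32 16  8  2
 4  4 64 16
 8  8  2 32

Answer: 0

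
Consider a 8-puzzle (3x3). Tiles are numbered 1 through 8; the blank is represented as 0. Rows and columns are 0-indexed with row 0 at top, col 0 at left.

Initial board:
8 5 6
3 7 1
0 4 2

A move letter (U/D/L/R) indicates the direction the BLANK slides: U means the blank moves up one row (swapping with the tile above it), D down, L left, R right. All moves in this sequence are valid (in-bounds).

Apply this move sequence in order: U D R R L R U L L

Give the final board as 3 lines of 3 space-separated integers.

Answer: 8 5 6
0 3 7
4 2 1

Derivation:
After move 1 (U):
8 5 6
0 7 1
3 4 2

After move 2 (D):
8 5 6
3 7 1
0 4 2

After move 3 (R):
8 5 6
3 7 1
4 0 2

After move 4 (R):
8 5 6
3 7 1
4 2 0

After move 5 (L):
8 5 6
3 7 1
4 0 2

After move 6 (R):
8 5 6
3 7 1
4 2 0

After move 7 (U):
8 5 6
3 7 0
4 2 1

After move 8 (L):
8 5 6
3 0 7
4 2 1

After move 9 (L):
8 5 6
0 3 7
4 2 1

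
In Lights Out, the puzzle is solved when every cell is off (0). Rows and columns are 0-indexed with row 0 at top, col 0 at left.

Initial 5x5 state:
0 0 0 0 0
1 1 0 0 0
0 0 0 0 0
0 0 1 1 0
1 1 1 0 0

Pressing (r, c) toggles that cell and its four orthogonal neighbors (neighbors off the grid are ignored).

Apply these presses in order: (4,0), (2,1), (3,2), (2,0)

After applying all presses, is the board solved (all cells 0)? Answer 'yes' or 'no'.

Answer: yes

Derivation:
After press 1 at (4,0):
0 0 0 0 0
1 1 0 0 0
0 0 0 0 0
1 0 1 1 0
0 0 1 0 0

After press 2 at (2,1):
0 0 0 0 0
1 0 0 0 0
1 1 1 0 0
1 1 1 1 0
0 0 1 0 0

After press 3 at (3,2):
0 0 0 0 0
1 0 0 0 0
1 1 0 0 0
1 0 0 0 0
0 0 0 0 0

After press 4 at (2,0):
0 0 0 0 0
0 0 0 0 0
0 0 0 0 0
0 0 0 0 0
0 0 0 0 0

Lights still on: 0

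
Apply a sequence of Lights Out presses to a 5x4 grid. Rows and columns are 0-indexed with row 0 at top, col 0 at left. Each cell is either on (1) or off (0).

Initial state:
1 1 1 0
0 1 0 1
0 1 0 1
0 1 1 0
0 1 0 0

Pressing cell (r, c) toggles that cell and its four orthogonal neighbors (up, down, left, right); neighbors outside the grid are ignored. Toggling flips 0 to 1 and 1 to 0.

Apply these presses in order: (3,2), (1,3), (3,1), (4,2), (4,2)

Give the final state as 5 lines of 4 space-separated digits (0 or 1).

After press 1 at (3,2):
1 1 1 0
0 1 0 1
0 1 1 1
0 0 0 1
0 1 1 0

After press 2 at (1,3):
1 1 1 1
0 1 1 0
0 1 1 0
0 0 0 1
0 1 1 0

After press 3 at (3,1):
1 1 1 1
0 1 1 0
0 0 1 0
1 1 1 1
0 0 1 0

After press 4 at (4,2):
1 1 1 1
0 1 1 0
0 0 1 0
1 1 0 1
0 1 0 1

After press 5 at (4,2):
1 1 1 1
0 1 1 0
0 0 1 0
1 1 1 1
0 0 1 0

Answer: 1 1 1 1
0 1 1 0
0 0 1 0
1 1 1 1
0 0 1 0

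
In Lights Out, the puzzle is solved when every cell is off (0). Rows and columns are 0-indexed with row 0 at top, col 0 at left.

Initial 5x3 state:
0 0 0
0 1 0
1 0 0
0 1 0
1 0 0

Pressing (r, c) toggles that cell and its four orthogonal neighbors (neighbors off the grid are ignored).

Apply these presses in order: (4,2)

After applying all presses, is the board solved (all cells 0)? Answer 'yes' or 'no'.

After press 1 at (4,2):
0 0 0
0 1 0
1 0 0
0 1 1
1 1 1

Lights still on: 7

Answer: no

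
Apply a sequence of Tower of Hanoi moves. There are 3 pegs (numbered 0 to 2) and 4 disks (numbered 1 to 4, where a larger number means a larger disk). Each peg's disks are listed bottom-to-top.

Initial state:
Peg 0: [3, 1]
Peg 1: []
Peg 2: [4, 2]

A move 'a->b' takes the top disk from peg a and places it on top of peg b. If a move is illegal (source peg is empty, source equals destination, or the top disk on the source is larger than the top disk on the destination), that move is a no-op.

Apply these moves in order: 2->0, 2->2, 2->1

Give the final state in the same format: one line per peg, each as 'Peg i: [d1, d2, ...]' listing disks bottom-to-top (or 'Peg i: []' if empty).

After move 1 (2->0):
Peg 0: [3, 1]
Peg 1: []
Peg 2: [4, 2]

After move 2 (2->2):
Peg 0: [3, 1]
Peg 1: []
Peg 2: [4, 2]

After move 3 (2->1):
Peg 0: [3, 1]
Peg 1: [2]
Peg 2: [4]

Answer: Peg 0: [3, 1]
Peg 1: [2]
Peg 2: [4]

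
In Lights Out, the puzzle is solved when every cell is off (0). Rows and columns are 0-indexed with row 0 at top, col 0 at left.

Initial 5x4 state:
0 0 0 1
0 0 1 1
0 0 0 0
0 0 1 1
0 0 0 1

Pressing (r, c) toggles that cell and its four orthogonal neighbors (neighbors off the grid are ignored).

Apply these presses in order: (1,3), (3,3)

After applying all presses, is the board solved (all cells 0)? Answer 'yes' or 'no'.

After press 1 at (1,3):
0 0 0 0
0 0 0 0
0 0 0 1
0 0 1 1
0 0 0 1

After press 2 at (3,3):
0 0 0 0
0 0 0 0
0 0 0 0
0 0 0 0
0 0 0 0

Lights still on: 0

Answer: yes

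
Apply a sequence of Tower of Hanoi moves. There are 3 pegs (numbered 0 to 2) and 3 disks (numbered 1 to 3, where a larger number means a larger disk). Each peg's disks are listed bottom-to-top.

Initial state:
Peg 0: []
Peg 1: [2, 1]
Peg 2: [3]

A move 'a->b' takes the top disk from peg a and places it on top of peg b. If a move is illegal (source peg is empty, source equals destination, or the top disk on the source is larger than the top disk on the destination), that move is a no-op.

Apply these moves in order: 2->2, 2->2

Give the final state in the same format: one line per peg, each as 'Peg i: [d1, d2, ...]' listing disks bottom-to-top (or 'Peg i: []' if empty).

Answer: Peg 0: []
Peg 1: [2, 1]
Peg 2: [3]

Derivation:
After move 1 (2->2):
Peg 0: []
Peg 1: [2, 1]
Peg 2: [3]

After move 2 (2->2):
Peg 0: []
Peg 1: [2, 1]
Peg 2: [3]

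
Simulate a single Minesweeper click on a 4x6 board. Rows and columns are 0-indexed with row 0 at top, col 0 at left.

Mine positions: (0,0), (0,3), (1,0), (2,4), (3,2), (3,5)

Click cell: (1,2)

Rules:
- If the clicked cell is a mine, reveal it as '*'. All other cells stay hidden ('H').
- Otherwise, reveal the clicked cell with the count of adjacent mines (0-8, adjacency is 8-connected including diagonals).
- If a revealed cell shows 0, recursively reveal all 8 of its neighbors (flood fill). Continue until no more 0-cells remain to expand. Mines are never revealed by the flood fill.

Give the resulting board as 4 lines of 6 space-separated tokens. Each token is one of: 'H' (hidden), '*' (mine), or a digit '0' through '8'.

H H H H H H
H H 1 H H H
H H H H H H
H H H H H H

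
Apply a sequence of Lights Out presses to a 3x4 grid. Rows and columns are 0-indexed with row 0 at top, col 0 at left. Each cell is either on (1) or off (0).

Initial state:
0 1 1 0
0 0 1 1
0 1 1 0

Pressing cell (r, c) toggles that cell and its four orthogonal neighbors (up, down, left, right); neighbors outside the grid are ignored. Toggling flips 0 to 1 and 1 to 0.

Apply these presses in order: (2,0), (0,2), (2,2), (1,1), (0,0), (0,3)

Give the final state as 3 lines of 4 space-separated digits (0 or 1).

After press 1 at (2,0):
0 1 1 0
1 0 1 1
1 0 1 0

After press 2 at (0,2):
0 0 0 1
1 0 0 1
1 0 1 0

After press 3 at (2,2):
0 0 0 1
1 0 1 1
1 1 0 1

After press 4 at (1,1):
0 1 0 1
0 1 0 1
1 0 0 1

After press 5 at (0,0):
1 0 0 1
1 1 0 1
1 0 0 1

After press 6 at (0,3):
1 0 1 0
1 1 0 0
1 0 0 1

Answer: 1 0 1 0
1 1 0 0
1 0 0 1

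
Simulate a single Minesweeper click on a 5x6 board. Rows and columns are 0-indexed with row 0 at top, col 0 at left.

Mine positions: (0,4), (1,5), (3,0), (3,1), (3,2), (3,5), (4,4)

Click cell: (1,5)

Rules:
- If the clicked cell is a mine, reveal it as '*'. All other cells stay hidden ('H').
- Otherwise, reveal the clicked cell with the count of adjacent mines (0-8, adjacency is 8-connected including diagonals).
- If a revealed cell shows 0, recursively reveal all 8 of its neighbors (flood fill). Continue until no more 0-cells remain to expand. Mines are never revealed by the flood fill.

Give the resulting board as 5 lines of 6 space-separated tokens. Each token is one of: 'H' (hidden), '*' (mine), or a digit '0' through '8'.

H H H H H H
H H H H H *
H H H H H H
H H H H H H
H H H H H H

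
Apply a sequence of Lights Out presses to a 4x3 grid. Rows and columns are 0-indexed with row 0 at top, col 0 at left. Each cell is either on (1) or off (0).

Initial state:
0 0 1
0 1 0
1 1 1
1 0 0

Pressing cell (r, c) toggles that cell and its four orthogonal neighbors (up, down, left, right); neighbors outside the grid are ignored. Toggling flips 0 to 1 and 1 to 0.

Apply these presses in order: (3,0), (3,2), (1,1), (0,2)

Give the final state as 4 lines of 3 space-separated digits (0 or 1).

Answer: 0 0 0
1 0 0
0 0 0
0 0 1

Derivation:
After press 1 at (3,0):
0 0 1
0 1 0
0 1 1
0 1 0

After press 2 at (3,2):
0 0 1
0 1 0
0 1 0
0 0 1

After press 3 at (1,1):
0 1 1
1 0 1
0 0 0
0 0 1

After press 4 at (0,2):
0 0 0
1 0 0
0 0 0
0 0 1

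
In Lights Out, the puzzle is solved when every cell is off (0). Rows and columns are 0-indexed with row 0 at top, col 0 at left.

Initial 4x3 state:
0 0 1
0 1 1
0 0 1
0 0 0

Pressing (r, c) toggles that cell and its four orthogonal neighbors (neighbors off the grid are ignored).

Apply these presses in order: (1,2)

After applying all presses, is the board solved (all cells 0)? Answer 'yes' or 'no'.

After press 1 at (1,2):
0 0 0
0 0 0
0 0 0
0 0 0

Lights still on: 0

Answer: yes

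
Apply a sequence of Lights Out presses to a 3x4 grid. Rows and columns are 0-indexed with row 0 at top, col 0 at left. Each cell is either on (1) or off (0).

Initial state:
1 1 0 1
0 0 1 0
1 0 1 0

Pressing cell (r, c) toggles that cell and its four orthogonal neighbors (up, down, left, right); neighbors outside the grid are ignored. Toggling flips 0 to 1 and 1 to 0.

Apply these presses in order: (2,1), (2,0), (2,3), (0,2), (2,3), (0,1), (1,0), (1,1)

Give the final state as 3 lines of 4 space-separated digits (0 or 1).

Answer: 1 0 0 0
1 0 1 0
0 1 0 0

Derivation:
After press 1 at (2,1):
1 1 0 1
0 1 1 0
0 1 0 0

After press 2 at (2,0):
1 1 0 1
1 1 1 0
1 0 0 0

After press 3 at (2,3):
1 1 0 1
1 1 1 1
1 0 1 1

After press 4 at (0,2):
1 0 1 0
1 1 0 1
1 0 1 1

After press 5 at (2,3):
1 0 1 0
1 1 0 0
1 0 0 0

After press 6 at (0,1):
0 1 0 0
1 0 0 0
1 0 0 0

After press 7 at (1,0):
1 1 0 0
0 1 0 0
0 0 0 0

After press 8 at (1,1):
1 0 0 0
1 0 1 0
0 1 0 0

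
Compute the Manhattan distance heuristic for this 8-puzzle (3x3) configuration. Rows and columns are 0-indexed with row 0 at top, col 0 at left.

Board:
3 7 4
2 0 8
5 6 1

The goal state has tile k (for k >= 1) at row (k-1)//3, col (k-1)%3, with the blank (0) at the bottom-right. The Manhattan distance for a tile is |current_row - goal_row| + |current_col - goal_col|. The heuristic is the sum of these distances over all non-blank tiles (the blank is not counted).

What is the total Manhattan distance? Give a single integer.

Tile 3: (0,0)->(0,2) = 2
Tile 7: (0,1)->(2,0) = 3
Tile 4: (0,2)->(1,0) = 3
Tile 2: (1,0)->(0,1) = 2
Tile 8: (1,2)->(2,1) = 2
Tile 5: (2,0)->(1,1) = 2
Tile 6: (2,1)->(1,2) = 2
Tile 1: (2,2)->(0,0) = 4
Sum: 2 + 3 + 3 + 2 + 2 + 2 + 2 + 4 = 20

Answer: 20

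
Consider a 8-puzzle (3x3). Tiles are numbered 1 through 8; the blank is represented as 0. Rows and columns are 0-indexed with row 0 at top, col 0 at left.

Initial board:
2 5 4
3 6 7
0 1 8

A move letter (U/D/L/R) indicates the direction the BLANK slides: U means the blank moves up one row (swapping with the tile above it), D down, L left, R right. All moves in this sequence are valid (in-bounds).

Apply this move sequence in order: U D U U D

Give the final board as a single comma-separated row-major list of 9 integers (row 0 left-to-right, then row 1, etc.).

Answer: 2, 5, 4, 0, 6, 7, 3, 1, 8

Derivation:
After move 1 (U):
2 5 4
0 6 7
3 1 8

After move 2 (D):
2 5 4
3 6 7
0 1 8

After move 3 (U):
2 5 4
0 6 7
3 1 8

After move 4 (U):
0 5 4
2 6 7
3 1 8

After move 5 (D):
2 5 4
0 6 7
3 1 8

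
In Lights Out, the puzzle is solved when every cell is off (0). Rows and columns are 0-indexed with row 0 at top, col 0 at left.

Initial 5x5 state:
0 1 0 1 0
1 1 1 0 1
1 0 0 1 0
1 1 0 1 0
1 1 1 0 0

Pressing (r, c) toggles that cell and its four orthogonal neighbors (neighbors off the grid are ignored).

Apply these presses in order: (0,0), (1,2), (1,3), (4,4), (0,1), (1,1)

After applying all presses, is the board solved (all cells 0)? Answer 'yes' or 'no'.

After press 1 at (0,0):
1 0 0 1 0
0 1 1 0 1
1 0 0 1 0
1 1 0 1 0
1 1 1 0 0

After press 2 at (1,2):
1 0 1 1 0
0 0 0 1 1
1 0 1 1 0
1 1 0 1 0
1 1 1 0 0

After press 3 at (1,3):
1 0 1 0 0
0 0 1 0 0
1 0 1 0 0
1 1 0 1 0
1 1 1 0 0

After press 4 at (4,4):
1 0 1 0 0
0 0 1 0 0
1 0 1 0 0
1 1 0 1 1
1 1 1 1 1

After press 5 at (0,1):
0 1 0 0 0
0 1 1 0 0
1 0 1 0 0
1 1 0 1 1
1 1 1 1 1

After press 6 at (1,1):
0 0 0 0 0
1 0 0 0 0
1 1 1 0 0
1 1 0 1 1
1 1 1 1 1

Lights still on: 13

Answer: no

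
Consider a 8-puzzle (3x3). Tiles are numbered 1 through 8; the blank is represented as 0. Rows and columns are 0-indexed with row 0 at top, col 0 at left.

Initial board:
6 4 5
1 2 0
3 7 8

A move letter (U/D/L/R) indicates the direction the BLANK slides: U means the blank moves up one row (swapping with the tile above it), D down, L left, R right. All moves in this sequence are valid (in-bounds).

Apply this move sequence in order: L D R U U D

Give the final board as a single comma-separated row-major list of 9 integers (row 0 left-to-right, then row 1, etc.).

After move 1 (L):
6 4 5
1 0 2
3 7 8

After move 2 (D):
6 4 5
1 7 2
3 0 8

After move 3 (R):
6 4 5
1 7 2
3 8 0

After move 4 (U):
6 4 5
1 7 0
3 8 2

After move 5 (U):
6 4 0
1 7 5
3 8 2

After move 6 (D):
6 4 5
1 7 0
3 8 2

Answer: 6, 4, 5, 1, 7, 0, 3, 8, 2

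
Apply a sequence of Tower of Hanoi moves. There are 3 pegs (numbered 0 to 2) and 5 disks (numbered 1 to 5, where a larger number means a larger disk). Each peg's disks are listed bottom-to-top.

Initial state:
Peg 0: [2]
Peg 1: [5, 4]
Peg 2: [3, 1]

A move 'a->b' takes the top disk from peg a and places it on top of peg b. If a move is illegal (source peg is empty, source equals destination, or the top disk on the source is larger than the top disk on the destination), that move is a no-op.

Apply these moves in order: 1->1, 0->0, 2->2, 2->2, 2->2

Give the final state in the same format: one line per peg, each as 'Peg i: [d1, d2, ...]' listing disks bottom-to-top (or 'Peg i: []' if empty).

After move 1 (1->1):
Peg 0: [2]
Peg 1: [5, 4]
Peg 2: [3, 1]

After move 2 (0->0):
Peg 0: [2]
Peg 1: [5, 4]
Peg 2: [3, 1]

After move 3 (2->2):
Peg 0: [2]
Peg 1: [5, 4]
Peg 2: [3, 1]

After move 4 (2->2):
Peg 0: [2]
Peg 1: [5, 4]
Peg 2: [3, 1]

After move 5 (2->2):
Peg 0: [2]
Peg 1: [5, 4]
Peg 2: [3, 1]

Answer: Peg 0: [2]
Peg 1: [5, 4]
Peg 2: [3, 1]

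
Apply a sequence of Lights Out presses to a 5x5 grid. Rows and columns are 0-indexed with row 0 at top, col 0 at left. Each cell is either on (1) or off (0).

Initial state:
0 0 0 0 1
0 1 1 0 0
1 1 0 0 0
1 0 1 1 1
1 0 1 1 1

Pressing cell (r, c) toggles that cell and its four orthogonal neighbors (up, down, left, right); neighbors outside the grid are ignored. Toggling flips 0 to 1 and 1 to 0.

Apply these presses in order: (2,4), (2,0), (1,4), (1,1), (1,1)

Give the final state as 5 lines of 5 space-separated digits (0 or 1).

After press 1 at (2,4):
0 0 0 0 1
0 1 1 0 1
1 1 0 1 1
1 0 1 1 0
1 0 1 1 1

After press 2 at (2,0):
0 0 0 0 1
1 1 1 0 1
0 0 0 1 1
0 0 1 1 0
1 0 1 1 1

After press 3 at (1,4):
0 0 0 0 0
1 1 1 1 0
0 0 0 1 0
0 0 1 1 0
1 0 1 1 1

After press 4 at (1,1):
0 1 0 0 0
0 0 0 1 0
0 1 0 1 0
0 0 1 1 0
1 0 1 1 1

After press 5 at (1,1):
0 0 0 0 0
1 1 1 1 0
0 0 0 1 0
0 0 1 1 0
1 0 1 1 1

Answer: 0 0 0 0 0
1 1 1 1 0
0 0 0 1 0
0 0 1 1 0
1 0 1 1 1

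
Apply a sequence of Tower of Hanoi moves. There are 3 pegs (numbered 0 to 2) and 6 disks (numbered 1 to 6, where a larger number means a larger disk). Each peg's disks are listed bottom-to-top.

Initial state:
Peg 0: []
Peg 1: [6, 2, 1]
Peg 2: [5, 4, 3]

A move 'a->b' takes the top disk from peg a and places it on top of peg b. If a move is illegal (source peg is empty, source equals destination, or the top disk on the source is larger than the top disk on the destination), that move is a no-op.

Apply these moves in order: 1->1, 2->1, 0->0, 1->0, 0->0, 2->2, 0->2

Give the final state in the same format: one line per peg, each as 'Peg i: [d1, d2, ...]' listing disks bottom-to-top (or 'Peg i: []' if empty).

After move 1 (1->1):
Peg 0: []
Peg 1: [6, 2, 1]
Peg 2: [5, 4, 3]

After move 2 (2->1):
Peg 0: []
Peg 1: [6, 2, 1]
Peg 2: [5, 4, 3]

After move 3 (0->0):
Peg 0: []
Peg 1: [6, 2, 1]
Peg 2: [5, 4, 3]

After move 4 (1->0):
Peg 0: [1]
Peg 1: [6, 2]
Peg 2: [5, 4, 3]

After move 5 (0->0):
Peg 0: [1]
Peg 1: [6, 2]
Peg 2: [5, 4, 3]

After move 6 (2->2):
Peg 0: [1]
Peg 1: [6, 2]
Peg 2: [5, 4, 3]

After move 7 (0->2):
Peg 0: []
Peg 1: [6, 2]
Peg 2: [5, 4, 3, 1]

Answer: Peg 0: []
Peg 1: [6, 2]
Peg 2: [5, 4, 3, 1]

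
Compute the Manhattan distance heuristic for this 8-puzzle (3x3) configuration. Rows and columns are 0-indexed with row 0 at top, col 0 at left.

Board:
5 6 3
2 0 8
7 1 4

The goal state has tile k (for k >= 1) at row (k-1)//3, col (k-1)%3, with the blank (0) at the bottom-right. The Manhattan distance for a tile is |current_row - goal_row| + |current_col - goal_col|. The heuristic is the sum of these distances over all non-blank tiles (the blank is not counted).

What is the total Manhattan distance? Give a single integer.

Tile 5: at (0,0), goal (1,1), distance |0-1|+|0-1| = 2
Tile 6: at (0,1), goal (1,2), distance |0-1|+|1-2| = 2
Tile 3: at (0,2), goal (0,2), distance |0-0|+|2-2| = 0
Tile 2: at (1,0), goal (0,1), distance |1-0|+|0-1| = 2
Tile 8: at (1,2), goal (2,1), distance |1-2|+|2-1| = 2
Tile 7: at (2,0), goal (2,0), distance |2-2|+|0-0| = 0
Tile 1: at (2,1), goal (0,0), distance |2-0|+|1-0| = 3
Tile 4: at (2,2), goal (1,0), distance |2-1|+|2-0| = 3
Sum: 2 + 2 + 0 + 2 + 2 + 0 + 3 + 3 = 14

Answer: 14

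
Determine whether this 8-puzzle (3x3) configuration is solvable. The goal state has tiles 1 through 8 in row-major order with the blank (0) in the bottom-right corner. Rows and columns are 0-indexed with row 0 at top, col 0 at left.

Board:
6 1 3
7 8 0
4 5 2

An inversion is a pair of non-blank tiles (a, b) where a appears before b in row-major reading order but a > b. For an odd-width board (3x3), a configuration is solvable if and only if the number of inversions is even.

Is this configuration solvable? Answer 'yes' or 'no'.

Inversions (pairs i<j in row-major order where tile[i] > tile[j] > 0): 14
14 is even, so the puzzle is solvable.

Answer: yes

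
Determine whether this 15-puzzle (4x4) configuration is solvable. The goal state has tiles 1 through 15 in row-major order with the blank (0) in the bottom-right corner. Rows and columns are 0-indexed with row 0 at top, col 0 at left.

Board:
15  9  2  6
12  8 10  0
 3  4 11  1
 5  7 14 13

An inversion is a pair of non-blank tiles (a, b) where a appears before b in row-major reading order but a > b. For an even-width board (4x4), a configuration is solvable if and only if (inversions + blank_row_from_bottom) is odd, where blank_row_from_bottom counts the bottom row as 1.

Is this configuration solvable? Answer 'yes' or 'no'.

Inversions: 51
Blank is in row 1 (0-indexed from top), which is row 3 counting from the bottom (bottom = 1).
51 + 3 = 54, which is even, so the puzzle is not solvable.

Answer: no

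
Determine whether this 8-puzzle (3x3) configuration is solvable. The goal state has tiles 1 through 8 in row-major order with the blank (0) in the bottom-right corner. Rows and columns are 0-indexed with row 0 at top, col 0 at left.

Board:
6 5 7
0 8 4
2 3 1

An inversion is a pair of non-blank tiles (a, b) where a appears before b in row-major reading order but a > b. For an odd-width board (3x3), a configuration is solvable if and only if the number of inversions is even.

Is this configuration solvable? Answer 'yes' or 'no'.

Inversions (pairs i<j in row-major order where tile[i] > tile[j] > 0): 22
22 is even, so the puzzle is solvable.

Answer: yes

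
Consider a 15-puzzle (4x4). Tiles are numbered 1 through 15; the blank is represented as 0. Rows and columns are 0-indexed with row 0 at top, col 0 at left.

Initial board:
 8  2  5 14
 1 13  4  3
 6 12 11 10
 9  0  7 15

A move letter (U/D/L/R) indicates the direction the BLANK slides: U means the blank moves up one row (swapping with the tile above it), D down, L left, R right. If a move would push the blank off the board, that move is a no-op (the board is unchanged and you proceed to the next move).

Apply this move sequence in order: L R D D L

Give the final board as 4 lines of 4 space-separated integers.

Answer:  8  2  5 14
 1 13  4  3
 6 12 11 10
 0  9  7 15

Derivation:
After move 1 (L):
 8  2  5 14
 1 13  4  3
 6 12 11 10
 0  9  7 15

After move 2 (R):
 8  2  5 14
 1 13  4  3
 6 12 11 10
 9  0  7 15

After move 3 (D):
 8  2  5 14
 1 13  4  3
 6 12 11 10
 9  0  7 15

After move 4 (D):
 8  2  5 14
 1 13  4  3
 6 12 11 10
 9  0  7 15

After move 5 (L):
 8  2  5 14
 1 13  4  3
 6 12 11 10
 0  9  7 15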